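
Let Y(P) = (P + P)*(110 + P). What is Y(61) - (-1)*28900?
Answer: 49762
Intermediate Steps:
Y(P) = 2*P*(110 + P) (Y(P) = (2*P)*(110 + P) = 2*P*(110 + P))
Y(61) - (-1)*28900 = 2*61*(110 + 61) - (-1)*28900 = 2*61*171 - 1*(-28900) = 20862 + 28900 = 49762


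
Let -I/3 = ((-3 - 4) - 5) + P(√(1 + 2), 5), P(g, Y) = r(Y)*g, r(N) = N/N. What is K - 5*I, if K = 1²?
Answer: -179 + 15*√3 ≈ -153.02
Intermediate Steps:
r(N) = 1
K = 1
P(g, Y) = g (P(g, Y) = 1*g = g)
I = 36 - 3*√3 (I = -3*(((-3 - 4) - 5) + √(1 + 2)) = -3*((-7 - 5) + √3) = -3*(-12 + √3) = 36 - 3*√3 ≈ 30.804)
K - 5*I = 1 - 5*(36 - 3*√3) = 1 + (-180 + 15*√3) = -179 + 15*√3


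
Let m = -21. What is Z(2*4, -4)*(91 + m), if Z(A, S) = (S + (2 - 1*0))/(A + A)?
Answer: -35/4 ≈ -8.7500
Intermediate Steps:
Z(A, S) = (2 + S)/(2*A) (Z(A, S) = (S + (2 + 0))/((2*A)) = (S + 2)*(1/(2*A)) = (2 + S)*(1/(2*A)) = (2 + S)/(2*A))
Z(2*4, -4)*(91 + m) = ((2 - 4)/(2*((2*4))))*(91 - 21) = ((1/2)*(-2)/8)*70 = ((1/2)*(1/8)*(-2))*70 = -1/8*70 = -35/4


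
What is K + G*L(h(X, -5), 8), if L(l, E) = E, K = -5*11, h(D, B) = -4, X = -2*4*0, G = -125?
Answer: -1055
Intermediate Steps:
X = 0 (X = -8*0 = 0)
K = -55
K + G*L(h(X, -5), 8) = -55 - 125*8 = -55 - 1000 = -1055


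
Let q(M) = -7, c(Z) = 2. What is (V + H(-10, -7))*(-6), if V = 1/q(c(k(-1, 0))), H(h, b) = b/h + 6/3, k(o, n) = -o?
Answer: -537/35 ≈ -15.343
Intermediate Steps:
H(h, b) = 2 + b/h (H(h, b) = b/h + 6*(⅓) = b/h + 2 = 2 + b/h)
V = -⅐ (V = 1/(-7) = -⅐ ≈ -0.14286)
(V + H(-10, -7))*(-6) = (-⅐ + (2 - 7/(-10)))*(-6) = (-⅐ + (2 - 7*(-⅒)))*(-6) = (-⅐ + (2 + 7/10))*(-6) = (-⅐ + 27/10)*(-6) = (179/70)*(-6) = -537/35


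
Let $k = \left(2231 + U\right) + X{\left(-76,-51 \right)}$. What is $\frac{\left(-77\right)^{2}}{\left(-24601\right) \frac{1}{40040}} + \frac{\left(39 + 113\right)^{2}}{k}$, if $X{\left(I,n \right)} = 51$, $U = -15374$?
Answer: $- \frac{777143000056}{80519073} \approx -9651.7$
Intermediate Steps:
$k = -13092$ ($k = \left(2231 - 15374\right) + 51 = -13143 + 51 = -13092$)
$\frac{\left(-77\right)^{2}}{\left(-24601\right) \frac{1}{40040}} + \frac{\left(39 + 113\right)^{2}}{k} = \frac{\left(-77\right)^{2}}{\left(-24601\right) \frac{1}{40040}} + \frac{\left(39 + 113\right)^{2}}{-13092} = \frac{5929}{\left(-24601\right) \frac{1}{40040}} + 152^{2} \left(- \frac{1}{13092}\right) = \frac{5929}{- \frac{24601}{40040}} + 23104 \left(- \frac{1}{13092}\right) = 5929 \left(- \frac{40040}{24601}\right) - \frac{5776}{3273} = - \frac{237397160}{24601} - \frac{5776}{3273} = - \frac{777143000056}{80519073}$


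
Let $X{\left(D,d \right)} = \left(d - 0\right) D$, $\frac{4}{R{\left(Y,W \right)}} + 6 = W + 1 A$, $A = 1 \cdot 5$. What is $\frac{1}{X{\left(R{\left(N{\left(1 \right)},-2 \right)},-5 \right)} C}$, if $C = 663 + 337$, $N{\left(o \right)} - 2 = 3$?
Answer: $\frac{3}{20000} \approx 0.00015$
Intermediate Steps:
$A = 5$
$N{\left(o \right)} = 5$ ($N{\left(o \right)} = 2 + 3 = 5$)
$R{\left(Y,W \right)} = \frac{4}{-1 + W}$ ($R{\left(Y,W \right)} = \frac{4}{-6 + \left(W + 1 \cdot 5\right)} = \frac{4}{-6 + \left(W + 5\right)} = \frac{4}{-6 + \left(5 + W\right)} = \frac{4}{-1 + W}$)
$X{\left(D,d \right)} = D d$ ($X{\left(D,d \right)} = \left(d + 0\right) D = d D = D d$)
$C = 1000$
$\frac{1}{X{\left(R{\left(N{\left(1 \right)},-2 \right)},-5 \right)} C} = \frac{1}{\frac{4}{-1 - 2} \left(-5\right) 1000} = \frac{1}{\frac{4}{-3} \left(-5\right) 1000} = \frac{1}{4 \left(- \frac{1}{3}\right) \left(-5\right) 1000} = \frac{1}{\left(- \frac{4}{3}\right) \left(-5\right) 1000} = \frac{1}{\frac{20}{3} \cdot 1000} = \frac{1}{\frac{20000}{3}} = \frac{3}{20000}$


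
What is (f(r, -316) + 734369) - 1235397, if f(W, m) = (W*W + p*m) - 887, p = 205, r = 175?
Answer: -536070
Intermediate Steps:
f(W, m) = -887 + W² + 205*m (f(W, m) = (W*W + 205*m) - 887 = (W² + 205*m) - 887 = -887 + W² + 205*m)
(f(r, -316) + 734369) - 1235397 = ((-887 + 175² + 205*(-316)) + 734369) - 1235397 = ((-887 + 30625 - 64780) + 734369) - 1235397 = (-35042 + 734369) - 1235397 = 699327 - 1235397 = -536070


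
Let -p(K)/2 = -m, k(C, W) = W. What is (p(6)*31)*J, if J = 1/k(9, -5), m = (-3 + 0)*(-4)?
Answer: -744/5 ≈ -148.80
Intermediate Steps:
m = 12 (m = -3*(-4) = 12)
p(K) = 24 (p(K) = -(-2)*12 = -2*(-12) = 24)
J = -⅕ (J = 1/(-5) = -⅕ ≈ -0.20000)
(p(6)*31)*J = (24*31)*(-⅕) = 744*(-⅕) = -744/5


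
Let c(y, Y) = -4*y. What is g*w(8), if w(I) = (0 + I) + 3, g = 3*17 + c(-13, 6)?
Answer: 1133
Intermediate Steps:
g = 103 (g = 3*17 - 4*(-13) = 51 + 52 = 103)
w(I) = 3 + I (w(I) = I + 3 = 3 + I)
g*w(8) = 103*(3 + 8) = 103*11 = 1133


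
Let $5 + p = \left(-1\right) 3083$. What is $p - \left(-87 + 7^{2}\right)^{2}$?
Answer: $-4532$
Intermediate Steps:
$p = -3088$ ($p = -5 - 3083 = -3088$)
$p - \left(-87 + 7^{2}\right)^{2} = -3088 - \left(-87 + 7^{2}\right)^{2} = -3088 - \left(-87 + 49\right)^{2} = -3088 - \left(-38\right)^{2} = -3088 - 1444 = -4532$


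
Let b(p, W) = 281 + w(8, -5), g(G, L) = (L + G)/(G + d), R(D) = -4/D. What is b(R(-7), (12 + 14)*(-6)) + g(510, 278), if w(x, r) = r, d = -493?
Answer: 5480/17 ≈ 322.35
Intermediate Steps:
g(G, L) = (G + L)/(-493 + G) (g(G, L) = (L + G)/(G - 493) = (G + L)/(-493 + G))
b(p, W) = 276 (b(p, W) = 281 - 5 = 276)
b(R(-7), (12 + 14)*(-6)) + g(510, 278) = 276 + (510 + 278)/(-493 + 510) = 276 + 788/17 = 5480/17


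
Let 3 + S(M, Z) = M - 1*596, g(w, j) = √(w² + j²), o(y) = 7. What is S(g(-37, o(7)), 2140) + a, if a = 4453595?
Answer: 4452996 + √1418 ≈ 4.4530e+6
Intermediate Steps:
g(w, j) = √(j² + w²)
S(M, Z) = -599 + M (S(M, Z) = -3 + (M - 1*596) = -3 + (M - 596) = -3 + (-596 + M) = -599 + M)
S(g(-37, o(7)), 2140) + a = (-599 + √(7² + (-37)²)) + 4453595 = (-599 + √(49 + 1369)) + 4453595 = (-599 + √1418) + 4453595 = 4452996 + √1418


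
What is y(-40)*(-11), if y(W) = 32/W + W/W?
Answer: -11/5 ≈ -2.2000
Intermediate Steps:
y(W) = 1 + 32/W (y(W) = 32/W + 1 = 1 + 32/W)
y(-40)*(-11) = ((32 - 40)/(-40))*(-11) = -1/40*(-8)*(-11) = (1/5)*(-11) = -11/5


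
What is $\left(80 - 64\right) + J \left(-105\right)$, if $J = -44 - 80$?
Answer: $13036$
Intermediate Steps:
$J = -124$ ($J = -44 - 80 = -124$)
$\left(80 - 64\right) + J \left(-105\right) = \left(80 - 64\right) - -13020 = 16 + 13020 = 13036$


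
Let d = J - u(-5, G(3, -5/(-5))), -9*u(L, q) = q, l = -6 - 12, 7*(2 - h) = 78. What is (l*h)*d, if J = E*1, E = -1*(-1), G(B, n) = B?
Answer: 1536/7 ≈ 219.43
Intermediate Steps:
h = -64/7 (h = 2 - ⅐*78 = 2 - 78/7 = -64/7 ≈ -9.1429)
l = -18
u(L, q) = -q/9
E = 1
J = 1 (J = 1*1 = 1)
d = 4/3 (d = 1 - (-1)*3/9 = 1 - 1*(-⅓) = 1 + ⅓ = 4/3 ≈ 1.3333)
(l*h)*d = -18*(-64/7)*(4/3) = (1152/7)*(4/3) = 1536/7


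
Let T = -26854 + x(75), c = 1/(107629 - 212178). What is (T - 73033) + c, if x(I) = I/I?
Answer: -10442981415/104549 ≈ -99886.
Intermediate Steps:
c = -1/104549 (c = 1/(-104549) = -1/104549 ≈ -9.5649e-6)
x(I) = 1
T = -26853 (T = -26854 + 1 = -26853)
(T - 73033) + c = (-26853 - 73033) - 1/104549 = -99886 - 1/104549 = -10442981415/104549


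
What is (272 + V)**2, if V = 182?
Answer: 206116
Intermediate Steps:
(272 + V)**2 = (272 + 182)**2 = 454**2 = 206116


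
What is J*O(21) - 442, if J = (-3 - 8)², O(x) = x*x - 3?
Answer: 52556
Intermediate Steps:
O(x) = -3 + x² (O(x) = x² - 3 = -3 + x²)
J = 121 (J = (-11)² = 121)
J*O(21) - 442 = 121*(-3 + 21²) - 442 = 121*(-3 + 441) - 442 = 121*438 - 442 = 52998 - 442 = 52556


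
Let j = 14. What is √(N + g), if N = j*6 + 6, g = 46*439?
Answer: 2*√5071 ≈ 142.42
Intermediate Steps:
g = 20194
N = 90 (N = 14*6 + 6 = 84 + 6 = 90)
√(N + g) = √(90 + 20194) = √20284 = 2*√5071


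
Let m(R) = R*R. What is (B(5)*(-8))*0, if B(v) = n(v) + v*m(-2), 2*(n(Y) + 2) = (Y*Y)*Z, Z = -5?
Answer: 0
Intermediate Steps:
m(R) = R**2
n(Y) = -2 - 5*Y**2/2 (n(Y) = -2 + ((Y*Y)*(-5))/2 = -2 + (Y**2*(-5))/2 = -2 + (-5*Y**2)/2 = -2 - 5*Y**2/2)
B(v) = -2 + 4*v - 5*v**2/2 (B(v) = (-2 - 5*v**2/2) + v*(-2)**2 = (-2 - 5*v**2/2) + v*4 = (-2 - 5*v**2/2) + 4*v = -2 + 4*v - 5*v**2/2)
(B(5)*(-8))*0 = ((-2 + 4*5 - 5/2*5**2)*(-8))*0 = ((-2 + 20 - 5/2*25)*(-8))*0 = ((-2 + 20 - 125/2)*(-8))*0 = -89/2*(-8)*0 = 356*0 = 0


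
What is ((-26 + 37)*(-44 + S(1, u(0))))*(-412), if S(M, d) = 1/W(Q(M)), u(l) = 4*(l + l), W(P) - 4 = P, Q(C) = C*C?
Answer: 992508/5 ≈ 1.9850e+5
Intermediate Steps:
Q(C) = C**2
W(P) = 4 + P
u(l) = 8*l (u(l) = 4*(2*l) = 8*l)
S(M, d) = 1/(4 + M**2)
((-26 + 37)*(-44 + S(1, u(0))))*(-412) = ((-26 + 37)*(-44 + 1/(4 + 1**2)))*(-412) = (11*(-44 + 1/(4 + 1)))*(-412) = (11*(-44 + 1/5))*(-412) = (11*(-219/5))*(-412) = -2409/5*(-412) = 992508/5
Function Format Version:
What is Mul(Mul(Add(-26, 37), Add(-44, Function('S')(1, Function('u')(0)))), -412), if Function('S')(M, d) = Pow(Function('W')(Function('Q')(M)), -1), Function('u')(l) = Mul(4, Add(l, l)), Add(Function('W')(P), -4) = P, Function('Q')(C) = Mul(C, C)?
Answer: Rational(992508, 5) ≈ 1.9850e+5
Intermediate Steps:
Function('Q')(C) = Pow(C, 2)
Function('W')(P) = Add(4, P)
Function('u')(l) = Mul(8, l) (Function('u')(l) = Mul(4, Mul(2, l)) = Mul(8, l))
Function('S')(M, d) = Pow(Add(4, Pow(M, 2)), -1)
Mul(Mul(Add(-26, 37), Add(-44, Function('S')(1, Function('u')(0)))), -412) = Mul(Mul(Add(-26, 37), Add(-44, Pow(Add(4, Pow(1, 2)), -1))), -412) = Mul(Mul(11, Add(-44, Pow(Add(4, 1), -1))), -412) = Mul(Mul(11, Add(-44, Pow(5, -1))), -412) = Mul(Mul(11, Add(-44, Rational(1, 5))), -412) = Mul(Mul(11, Rational(-219, 5)), -412) = Mul(Rational(-2409, 5), -412) = Rational(992508, 5)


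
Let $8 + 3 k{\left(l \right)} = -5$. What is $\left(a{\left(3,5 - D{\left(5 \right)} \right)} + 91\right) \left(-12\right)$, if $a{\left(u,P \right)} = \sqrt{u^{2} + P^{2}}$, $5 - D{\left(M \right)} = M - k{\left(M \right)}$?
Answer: $-1092 - 4 \sqrt{865} \approx -1209.6$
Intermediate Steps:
$k{\left(l \right)} = - \frac{13}{3}$ ($k{\left(l \right)} = - \frac{8}{3} + \frac{1}{3} \left(-5\right) = - \frac{8}{3} - \frac{5}{3} = - \frac{13}{3}$)
$D{\left(M \right)} = \frac{2}{3} - M$ ($D{\left(M \right)} = 5 - \left(M - - \frac{13}{3}\right) = 5 - \left(M + \frac{13}{3}\right) = 5 - \left(\frac{13}{3} + M\right) = \frac{2}{3} - M$)
$a{\left(u,P \right)} = \sqrt{P^{2} + u^{2}}$
$\left(a{\left(3,5 - D{\left(5 \right)} \right)} + 91\right) \left(-12\right) = \left(\sqrt{\left(5 - \left(\frac{2}{3} - 5\right)\right)^{2} + 3^{2}} + 91\right) \left(-12\right) = \left(\sqrt{\left(5 - \left(\frac{2}{3} - 5\right)\right)^{2} + 9} + 91\right) \left(-12\right) = \left(\sqrt{\left(5 - - \frac{13}{3}\right)^{2} + 9} + 91\right) \left(-12\right) = \left(\sqrt{\left(5 + \frac{13}{3}\right)^{2} + 9} + 91\right) \left(-12\right) = \left(\sqrt{\left(\frac{28}{3}\right)^{2} + 9} + 91\right) \left(-12\right) = \left(\sqrt{\frac{784}{9} + 9} + 91\right) \left(-12\right) = \left(\sqrt{\frac{865}{9}} + 91\right) \left(-12\right) = \left(\frac{\sqrt{865}}{3} + 91\right) \left(-12\right) = \left(91 + \frac{\sqrt{865}}{3}\right) \left(-12\right) = -1092 - 4 \sqrt{865}$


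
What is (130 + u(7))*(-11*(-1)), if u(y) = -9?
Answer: 1331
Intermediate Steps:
(130 + u(7))*(-11*(-1)) = (130 - 9)*(-11*(-1)) = 121*11 = 1331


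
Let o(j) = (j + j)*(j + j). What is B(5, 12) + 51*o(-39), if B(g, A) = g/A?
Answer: 3723413/12 ≈ 3.1028e+5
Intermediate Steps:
o(j) = 4*j² (o(j) = (2*j)*(2*j) = 4*j²)
B(5, 12) + 51*o(-39) = 5/12 + 51*(4*(-39)²) = 5*(1/12) + 51*(4*1521) = 5/12 + 51*6084 = 5/12 + 310284 = 3723413/12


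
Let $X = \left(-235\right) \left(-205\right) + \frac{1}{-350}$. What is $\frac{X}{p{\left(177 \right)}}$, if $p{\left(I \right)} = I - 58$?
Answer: $\frac{16861249}{41650} \approx 404.83$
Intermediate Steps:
$p{\left(I \right)} = -58 + I$
$X = \frac{16861249}{350}$ ($X = 48175 - \frac{1}{350} = \frac{16861249}{350} \approx 48175.0$)
$\frac{X}{p{\left(177 \right)}} = \frac{16861249}{350 \left(-58 + 177\right)} = \frac{16861249}{350 \cdot 119} = \frac{16861249}{350} \cdot \frac{1}{119} = \frac{16861249}{41650}$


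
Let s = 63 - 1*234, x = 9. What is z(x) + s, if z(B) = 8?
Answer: -163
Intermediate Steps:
s = -171 (s = 63 - 234 = -171)
z(x) + s = 8 - 171 = -163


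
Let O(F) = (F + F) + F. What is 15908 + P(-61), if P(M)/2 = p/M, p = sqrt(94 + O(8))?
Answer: 15908 - 2*sqrt(118)/61 ≈ 15908.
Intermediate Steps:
O(F) = 3*F (O(F) = 2*F + F = 3*F)
p = sqrt(118) (p = sqrt(94 + 3*8) = sqrt(94 + 24) = sqrt(118) ≈ 10.863)
P(M) = 2*sqrt(118)/M (P(M) = 2*(sqrt(118)/M) = 2*sqrt(118)/M)
15908 + P(-61) = 15908 + 2*sqrt(118)/(-61) = 15908 + 2*sqrt(118)*(-1/61) = 15908 - 2*sqrt(118)/61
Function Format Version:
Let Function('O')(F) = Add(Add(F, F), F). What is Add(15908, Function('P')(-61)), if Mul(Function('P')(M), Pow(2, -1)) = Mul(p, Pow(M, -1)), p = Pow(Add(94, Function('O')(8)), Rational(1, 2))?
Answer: Add(15908, Mul(Rational(-2, 61), Pow(118, Rational(1, 2)))) ≈ 15908.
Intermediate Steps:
Function('O')(F) = Mul(3, F) (Function('O')(F) = Add(Mul(2, F), F) = Mul(3, F))
p = Pow(118, Rational(1, 2)) (p = Pow(Add(94, Mul(3, 8)), Rational(1, 2)) = Pow(Add(94, 24), Rational(1, 2)) = Pow(118, Rational(1, 2)) ≈ 10.863)
Function('P')(M) = Mul(2, Pow(118, Rational(1, 2)), Pow(M, -1)) (Function('P')(M) = Mul(2, Mul(Pow(118, Rational(1, 2)), Pow(M, -1))) = Mul(2, Pow(118, Rational(1, 2)), Pow(M, -1)))
Add(15908, Function('P')(-61)) = Add(15908, Mul(2, Pow(118, Rational(1, 2)), Pow(-61, -1))) = Add(15908, Mul(2, Pow(118, Rational(1, 2)), Rational(-1, 61))) = Add(15908, Mul(Rational(-2, 61), Pow(118, Rational(1, 2))))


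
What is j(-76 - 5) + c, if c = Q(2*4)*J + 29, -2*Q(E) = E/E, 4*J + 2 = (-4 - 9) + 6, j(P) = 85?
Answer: 921/8 ≈ 115.13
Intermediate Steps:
J = -9/4 (J = -1/2 + ((-4 - 9) + 6)/4 = -1/2 + (-13 + 6)/4 = -1/2 + (1/4)*(-7) = -1/2 - 7/4 = -9/4 ≈ -2.2500)
Q(E) = -1/2 (Q(E) = -E/(2*E) = -1/2*1 = -1/2)
c = 241/8 (c = -1/2*(-9/4) + 29 = 9/8 + 29 = 241/8 ≈ 30.125)
j(-76 - 5) + c = 85 + 241/8 = 921/8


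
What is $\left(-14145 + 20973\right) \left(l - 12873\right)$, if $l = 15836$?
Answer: $20231364$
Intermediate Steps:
$\left(-14145 + 20973\right) \left(l - 12873\right) = \left(-14145 + 20973\right) \left(15836 - 12873\right) = 6828 \cdot 2963 = 20231364$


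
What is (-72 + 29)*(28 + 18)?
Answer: -1978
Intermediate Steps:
(-72 + 29)*(28 + 18) = -43*46 = -1978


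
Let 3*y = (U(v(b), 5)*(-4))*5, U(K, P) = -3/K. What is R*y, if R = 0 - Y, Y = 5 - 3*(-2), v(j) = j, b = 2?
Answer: -110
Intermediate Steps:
Y = 11 (Y = 5 + 6 = 11)
R = -11 (R = 0 - 1*11 = 0 - 11 = -11)
y = 10 (y = ((-3/2*(-4))*5)/3 = ((-3*1/2*(-4))*5)/3 = (-3/2*(-4)*5)/3 = (6*5)/3 = (1/3)*30 = 10)
R*y = -11*10 = -110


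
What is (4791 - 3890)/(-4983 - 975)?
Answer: -901/5958 ≈ -0.15123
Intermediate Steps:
(4791 - 3890)/(-4983 - 975) = 901/(-5958) = 901*(-1/5958) = -901/5958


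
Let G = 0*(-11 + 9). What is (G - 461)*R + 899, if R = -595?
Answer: 275194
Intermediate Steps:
G = 0 (G = 0*(-2) = 0)
(G - 461)*R + 899 = (0 - 461)*(-595) + 899 = -461*(-595) + 899 = 274295 + 899 = 275194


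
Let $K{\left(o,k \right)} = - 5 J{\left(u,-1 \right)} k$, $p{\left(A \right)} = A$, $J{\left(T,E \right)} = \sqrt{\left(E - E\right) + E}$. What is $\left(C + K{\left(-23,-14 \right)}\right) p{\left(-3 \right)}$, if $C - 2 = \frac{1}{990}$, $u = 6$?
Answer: $- \frac{1981}{330} - 210 i \approx -6.003 - 210.0 i$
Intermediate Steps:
$J{\left(T,E \right)} = \sqrt{E}$ ($J{\left(T,E \right)} = \sqrt{0 + E} = \sqrt{E}$)
$K{\left(o,k \right)} = - 5 i k$ ($K{\left(o,k \right)} = - 5 \sqrt{-1} k = - 5 i k$)
$C = \frac{1981}{990}$ ($C = 2 + \frac{1}{990} = \frac{1981}{990} \approx 2.001$)
$\left(C + K{\left(-23,-14 \right)}\right) p{\left(-3 \right)} = \left(\frac{1981}{990} - 5 i \left(-14\right)\right) \left(-3\right) = \left(\frac{1981}{990} + 70 i\right) \left(-3\right) = - \frac{1981}{330} - 210 i$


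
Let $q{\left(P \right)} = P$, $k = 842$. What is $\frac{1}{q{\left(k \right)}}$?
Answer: $\frac{1}{842} \approx 0.0011876$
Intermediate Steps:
$\frac{1}{q{\left(k \right)}} = \frac{1}{842}$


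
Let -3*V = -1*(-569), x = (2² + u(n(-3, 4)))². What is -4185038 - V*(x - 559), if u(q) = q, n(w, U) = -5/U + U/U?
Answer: -205842935/48 ≈ -4.2884e+6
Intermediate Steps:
n(w, U) = 1 - 5/U (n(w, U) = -5/U + 1 = 1 - 5/U)
x = 225/16 (x = (2² + (-5 + 4)/4)² = (4 + (¼)*(-1))² = (4 - ¼)² = (15/4)² = 225/16 ≈ 14.063)
V = -569/3 (V = -(-1)*(-569)/3 = -⅓*569 = -569/3 ≈ -189.67)
-4185038 - V*(x - 559) = -4185038 - (-569)*(225/16 - 559)/3 = -4185038 - (-569)*(-8719)/(3*16) = -4185038 - 1*4961111/48 = -4185038 - 4961111/48 = -205842935/48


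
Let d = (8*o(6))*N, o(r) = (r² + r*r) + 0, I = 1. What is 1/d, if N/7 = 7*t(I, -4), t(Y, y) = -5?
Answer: -1/141120 ≈ -7.0862e-6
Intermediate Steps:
N = -245 (N = 7*(7*(-5)) = 7*(-35) = -245)
o(r) = 2*r² (o(r) = (r² + r²) + 0 = 2*r² + 0 = 2*r²)
d = -141120 (d = (8*(2*6²))*(-245) = (8*(2*36))*(-245) = (8*72)*(-245) = 576*(-245) = -141120)
1/d = 1/(-141120) = -1/141120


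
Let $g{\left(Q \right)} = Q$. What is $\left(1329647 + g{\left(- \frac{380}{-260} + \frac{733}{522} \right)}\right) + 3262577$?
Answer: $\frac{31162851511}{6786} \approx 4.5922 \cdot 10^{6}$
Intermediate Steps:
$\left(1329647 + g{\left(- \frac{380}{-260} + \frac{733}{522} \right)}\right) + 3262577 = \left(1329647 + \left(- \frac{380}{-260} + \frac{733}{522}\right)\right) + 3262577 = \left(1329647 + \left(\left(-380\right) \left(- \frac{1}{260}\right) + 733 \cdot \frac{1}{522}\right)\right) + 3262577 = \left(1329647 + \left(\frac{19}{13} + \frac{733}{522}\right)\right) + 3262577 = \left(1329647 + \frac{19447}{6786}\right) + 3262577 = \frac{9023003989}{6786} + 3262577 = \frac{31162851511}{6786}$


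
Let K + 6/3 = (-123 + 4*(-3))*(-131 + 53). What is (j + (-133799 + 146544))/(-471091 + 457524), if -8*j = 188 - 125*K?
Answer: -354443/27134 ≈ -13.063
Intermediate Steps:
K = 10528 (K = -2 + (-123 + 4*(-3))*(-131 + 53) = -2 + (-123 - 12)*(-78) = -2 - 135*(-78) = -2 + 10530 = 10528)
j = 328953/2 (j = -(188 - 125*10528)/8 = -(188 - 1316000)/8 = -1/8*(-1315812) = 328953/2 ≈ 1.6448e+5)
(j + (-133799 + 146544))/(-471091 + 457524) = (328953/2 + (-133799 + 146544))/(-471091 + 457524) = (328953/2 + 12745)/(-13567) = (354443/2)*(-1/13567) = -354443/27134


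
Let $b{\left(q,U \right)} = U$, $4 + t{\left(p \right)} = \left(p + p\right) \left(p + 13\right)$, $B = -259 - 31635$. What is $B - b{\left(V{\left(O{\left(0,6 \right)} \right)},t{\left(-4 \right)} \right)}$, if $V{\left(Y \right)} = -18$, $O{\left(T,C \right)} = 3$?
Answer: $-31818$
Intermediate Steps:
$B = -31894$ ($B = -259 - 31635 = -31894$)
$t{\left(p \right)} = -4 + 2 p \left(13 + p\right)$ ($t{\left(p \right)} = -4 + \left(p + p\right) \left(p + 13\right) = -4 + 2 p \left(13 + p\right)$)
$B - b{\left(V{\left(O{\left(0,6 \right)} \right)},t{\left(-4 \right)} \right)} = -31894 - \left(-4 + 2 \left(-4\right)^{2} + 26 \left(-4\right)\right) = -31894 - \left(-4 + 2 \cdot 16 - 104\right) = -31894 - \left(-4 + 32 - 104\right) = -31894 - -76 = -31894 + 76 = -31818$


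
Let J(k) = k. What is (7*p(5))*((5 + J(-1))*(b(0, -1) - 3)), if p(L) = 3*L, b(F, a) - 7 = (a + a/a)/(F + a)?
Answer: 1680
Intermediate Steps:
b(F, a) = 7 + (1 + a)/(F + a) (b(F, a) = 7 + (a + a/a)/(F + a) = 7 + (a + 1)/(F + a) = 7 + (1 + a)/(F + a))
(7*p(5))*((5 + J(-1))*(b(0, -1) - 3)) = (7*(3*5))*((5 - 1)*((1 + 7*0 + 8*(-1))/(0 - 1) - 3)) = (7*15)*(4*((1 + 0 - 8)/(-1) - 3)) = 105*(4*(-1*(-7) - 3)) = 105*(4*(7 - 3)) = 105*(4*4) = 105*16 = 1680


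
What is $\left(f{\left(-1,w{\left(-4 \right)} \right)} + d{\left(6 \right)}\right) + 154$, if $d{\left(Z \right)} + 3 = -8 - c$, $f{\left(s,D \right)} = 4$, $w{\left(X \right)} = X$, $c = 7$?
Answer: $140$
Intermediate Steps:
$d{\left(Z \right)} = -18$ ($d{\left(Z \right)} = -3 - 15 = -18$)
$\left(f{\left(-1,w{\left(-4 \right)} \right)} + d{\left(6 \right)}\right) + 154 = \left(4 - 18\right) + 154 = -14 + 154 = 140$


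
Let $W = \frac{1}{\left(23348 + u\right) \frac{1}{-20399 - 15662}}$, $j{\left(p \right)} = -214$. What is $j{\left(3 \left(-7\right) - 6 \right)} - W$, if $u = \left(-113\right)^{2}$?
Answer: $- \frac{7692977}{36117} \approx -213.0$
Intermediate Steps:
$u = 12769$
$W = - \frac{36061}{36117}$ ($W = \frac{1}{\left(23348 + 12769\right) \frac{1}{-20399 - 15662}} = \frac{1}{36117 \frac{1}{-20399 - 15662}} = \frac{1}{36117 \frac{1}{-36061}} = \frac{1}{36117 \left(- \frac{1}{36061}\right)} = \frac{1}{- \frac{36117}{36061}} = - \frac{36061}{36117} \approx -0.99845$)
$j{\left(3 \left(-7\right) - 6 \right)} - W = -214 - - \frac{36061}{36117} = -214 + \frac{36061}{36117} = - \frac{7692977}{36117}$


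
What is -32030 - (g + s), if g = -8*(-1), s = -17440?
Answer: -14598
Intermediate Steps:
g = 8
-32030 - (g + s) = -32030 - (8 - 17440) = -32030 - 1*(-17432) = -32030 + 17432 = -14598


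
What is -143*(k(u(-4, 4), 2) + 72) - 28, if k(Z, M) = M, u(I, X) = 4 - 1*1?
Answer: -10610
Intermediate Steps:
u(I, X) = 3 (u(I, X) = 4 - 1 = 3)
-143*(k(u(-4, 4), 2) + 72) - 28 = -143*(2 + 72) - 28 = -143*74 - 28 = -10582 - 28 = -10610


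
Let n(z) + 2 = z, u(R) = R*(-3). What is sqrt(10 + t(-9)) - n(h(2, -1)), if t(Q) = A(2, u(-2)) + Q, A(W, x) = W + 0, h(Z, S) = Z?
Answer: sqrt(3) ≈ 1.7320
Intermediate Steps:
u(R) = -3*R
n(z) = -2 + z
A(W, x) = W
t(Q) = 2 + Q
sqrt(10 + t(-9)) - n(h(2, -1)) = sqrt(10 + (2 - 9)) - (-2 + 2) = sqrt(10 - 7) - 1*0 = sqrt(3) + 0 = sqrt(3)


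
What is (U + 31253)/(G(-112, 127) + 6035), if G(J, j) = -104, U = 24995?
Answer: 56248/5931 ≈ 9.4837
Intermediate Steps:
(U + 31253)/(G(-112, 127) + 6035) = (24995 + 31253)/(-104 + 6035) = 56248/5931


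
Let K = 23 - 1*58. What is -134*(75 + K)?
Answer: -5360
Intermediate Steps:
K = -35 (K = 23 - 58 = -35)
-134*(75 + K) = -134*(75 - 35) = -134*40 = -5360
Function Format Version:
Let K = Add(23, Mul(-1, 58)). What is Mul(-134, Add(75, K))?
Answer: -5360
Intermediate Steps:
K = -35 (K = Add(23, -58) = -35)
Mul(-134, Add(75, K)) = Mul(-134, Add(75, -35)) = Mul(-134, 40) = -5360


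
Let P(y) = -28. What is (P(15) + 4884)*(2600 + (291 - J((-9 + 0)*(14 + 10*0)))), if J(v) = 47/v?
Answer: 884551964/63 ≈ 1.4041e+7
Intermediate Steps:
(P(15) + 4884)*(2600 + (291 - J((-9 + 0)*(14 + 10*0)))) = (-28 + 4884)*(2600 + (291 - 47/((-9 + 0)*(14 + 10*0)))) = 4856*(2600 + (291 - 47/((-9*(14 + 0))))) = 4856*(2600 + (291 - 47/((-9*14)))) = 4856*(2600 + (291 - 47/(-126))) = 4856*(2600 + (291 - 47*(-1)/126)) = 4856*(2600 + (291 - 1*(-47/126))) = 4856*(2600 + (291 + 47/126)) = 4856*(2600 + 36713/126) = 4856*(364313/126) = 884551964/63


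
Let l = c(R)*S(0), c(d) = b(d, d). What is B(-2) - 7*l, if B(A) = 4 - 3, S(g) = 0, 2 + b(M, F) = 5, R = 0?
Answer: 1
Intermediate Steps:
b(M, F) = 3 (b(M, F) = -2 + 5 = 3)
c(d) = 3
B(A) = 1
l = 0 (l = 3*0 = 0)
B(-2) - 7*l = 1 - 7*0 = 1 + 0 = 1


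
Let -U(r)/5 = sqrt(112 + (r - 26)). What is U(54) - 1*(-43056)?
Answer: 43056 - 10*sqrt(35) ≈ 42997.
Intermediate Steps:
U(r) = -5*sqrt(86 + r) (U(r) = -5*sqrt(112 + (r - 26)) = -5*sqrt(112 + (-26 + r)) = -5*sqrt(86 + r))
U(54) - 1*(-43056) = -5*sqrt(86 + 54) - 1*(-43056) = -10*sqrt(35) + 43056 = 43056 - 10*sqrt(35)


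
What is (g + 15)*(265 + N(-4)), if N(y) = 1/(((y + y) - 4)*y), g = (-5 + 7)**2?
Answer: 241699/48 ≈ 5035.4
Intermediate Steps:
g = 4 (g = 2**2 = 4)
N(y) = 1/(y*(-4 + 2*y)) (N(y) = 1/((2*y - 4)*y) = 1/((-4 + 2*y)*y) = 1/(y*(-4 + 2*y)))
(g + 15)*(265 + N(-4)) = (4 + 15)*(265 + (1/2)/(-4*(-2 - 4))) = 19*(265 + (1/2)*(-1/4)/(-6)) = 19*(265 + (1/2)*(-1/4)*(-1/6)) = 19*(265 + 1/48) = 19*(12721/48) = 241699/48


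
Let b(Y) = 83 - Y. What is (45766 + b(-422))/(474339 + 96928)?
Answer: 46271/571267 ≈ 0.080997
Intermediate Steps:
(45766 + b(-422))/(474339 + 96928) = (45766 + (83 - 1*(-422)))/(474339 + 96928) = (45766 + (83 + 422))/571267 = (45766 + 505)*(1/571267) = 46271*(1/571267) = 46271/571267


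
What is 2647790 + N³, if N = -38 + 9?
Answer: 2623401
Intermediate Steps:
N = -29
2647790 + N³ = 2647790 + (-29)³ = 2647790 - 24389 = 2623401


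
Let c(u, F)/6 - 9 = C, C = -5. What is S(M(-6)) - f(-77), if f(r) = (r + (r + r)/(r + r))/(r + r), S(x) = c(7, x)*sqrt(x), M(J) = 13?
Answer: -38/77 + 24*sqrt(13) ≈ 86.040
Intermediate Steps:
c(u, F) = 24 (c(u, F) = 54 + 6*(-5) = 54 - 30 = 24)
S(x) = 24*sqrt(x)
f(r) = (1 + r)/(2*r) (f(r) = (r + (2*r)/((2*r)))/((2*r)) = (r + (2*r)*(1/(2*r)))*(1/(2*r)) = (r + 1)*(1/(2*r)) = (1 + r)*(1/(2*r)) = (1 + r)/(2*r))
S(M(-6)) - f(-77) = 24*sqrt(13) - (1 - 77)/(2*(-77)) = 24*sqrt(13) - (-1)*(-76)/(2*77) = 24*sqrt(13) - 1*38/77 = 24*sqrt(13) - 38/77 = -38/77 + 24*sqrt(13)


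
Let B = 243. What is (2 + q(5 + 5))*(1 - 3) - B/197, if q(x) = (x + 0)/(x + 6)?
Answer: -5109/788 ≈ -6.4835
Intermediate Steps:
q(x) = x/(6 + x)
(2 + q(5 + 5))*(1 - 3) - B/197 = (2 + (5 + 5)/(6 + (5 + 5)))*(1 - 3) - 243/197 = (2 + 10/(6 + 10))*(-2) - 243/197 = (2 + 10/16)*(-2) - 1*243/197 = (2 + 10*(1/16))*(-2) - 243/197 = (2 + 5/8)*(-2) - 243/197 = (21/8)*(-2) - 243/197 = -21/4 - 243/197 = -5109/788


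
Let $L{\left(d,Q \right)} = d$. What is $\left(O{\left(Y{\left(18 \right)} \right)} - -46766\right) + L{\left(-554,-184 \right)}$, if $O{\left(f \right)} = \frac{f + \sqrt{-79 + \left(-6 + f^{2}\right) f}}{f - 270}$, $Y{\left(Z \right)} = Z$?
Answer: $\frac{646967}{14} - \frac{\sqrt{5645}}{252} \approx 46212.0$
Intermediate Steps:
$O{\left(f \right)} = \frac{f + \sqrt{-79 + f \left(-6 + f^{2}\right)}}{-270 + f}$
$\left(O{\left(Y{\left(18 \right)} \right)} - -46766\right) + L{\left(-554,-184 \right)} = \left(\frac{18 + \sqrt{-79 + 18^{3} - 108}}{-270 + 18} - -46766\right) - 554 = \left(\frac{18 + \sqrt{-79 + 5832 - 108}}{-252} + 46766\right) - 554 = \left(- \frac{18 + \sqrt{5645}}{252} + 46766\right) - 554 = \left(\left(- \frac{1}{14} - \frac{\sqrt{5645}}{252}\right) + 46766\right) - 554 = \left(\frac{654723}{14} - \frac{\sqrt{5645}}{252}\right) - 554 = \frac{646967}{14} - \frac{\sqrt{5645}}{252}$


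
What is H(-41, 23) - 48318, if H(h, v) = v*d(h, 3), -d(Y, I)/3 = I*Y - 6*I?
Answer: -38589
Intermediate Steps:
d(Y, I) = 18*I - 3*I*Y (d(Y, I) = -3*(I*Y - 6*I) = -3*(-6*I + I*Y) = 18*I - 3*I*Y)
H(h, v) = v*(54 - 9*h) (H(h, v) = v*(3*3*(6 - h)) = v*(54 - 9*h))
H(-41, 23) - 48318 = 9*23*(6 - 1*(-41)) - 48318 = 9*23*(6 + 41) - 48318 = 9*23*47 - 48318 = 9729 - 48318 = -38589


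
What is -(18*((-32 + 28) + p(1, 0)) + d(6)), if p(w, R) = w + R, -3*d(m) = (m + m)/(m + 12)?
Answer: 488/9 ≈ 54.222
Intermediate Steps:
d(m) = -2*m/(3*(12 + m)) (d(m) = -(m + m)/(3*(m + 12)) = -2*m/(3*(12 + m)))
p(w, R) = R + w
-(18*((-32 + 28) + p(1, 0)) + d(6)) = -(18*((-32 + 28) + (0 + 1)) - 2*6/(36 + 3*6)) = -(18*(-4 + 1) - 2*6/(36 + 18)) = -(18*(-3) - 2*6/54) = -(-54 - 2*6*1/54) = -(-54 - 2/9) = -1*(-488/9) = 488/9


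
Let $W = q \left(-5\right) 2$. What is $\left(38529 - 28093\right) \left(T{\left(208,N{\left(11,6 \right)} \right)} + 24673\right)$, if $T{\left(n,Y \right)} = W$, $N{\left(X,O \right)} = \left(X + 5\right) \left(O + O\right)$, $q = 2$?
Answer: $257278708$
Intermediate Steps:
$N{\left(X,O \right)} = 2 O \left(5 + X\right)$ ($N{\left(X,O \right)} = \left(5 + X\right) 2 O = 2 O \left(5 + X\right)$)
$W = -20$ ($W = 2 \left(-5\right) 2 = \left(-10\right) 2 = -20$)
$T{\left(n,Y \right)} = -20$
$\left(38529 - 28093\right) \left(T{\left(208,N{\left(11,6 \right)} \right)} + 24673\right) = \left(38529 - 28093\right) \left(-20 + 24673\right) = 10436 \cdot 24653 = 257278708$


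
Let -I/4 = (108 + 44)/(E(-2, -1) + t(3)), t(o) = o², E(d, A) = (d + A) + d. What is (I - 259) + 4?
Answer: -407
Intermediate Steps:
E(d, A) = A + 2*d (E(d, A) = (A + d) + d = A + 2*d)
I = -152 (I = -4*(108 + 44)/((-1 + 2*(-2)) + 3²) = -608/((-1 - 4) + 9) = -608/(-5 + 9) = -608/4 = -4*38 = -152)
(I - 259) + 4 = (-152 - 259) + 4 = -411 + 4 = -407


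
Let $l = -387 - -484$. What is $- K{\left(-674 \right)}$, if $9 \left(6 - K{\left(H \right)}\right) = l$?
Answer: $\frac{43}{9} \approx 4.7778$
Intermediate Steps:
$l = 97$ ($l = -387 + 484 = 97$)
$K{\left(H \right)} = - \frac{43}{9}$ ($K{\left(H \right)} = 6 - \frac{97}{9} = - \frac{43}{9}$)
$- K{\left(-674 \right)} = \left(-1\right) \left(- \frac{43}{9}\right) = \frac{43}{9}$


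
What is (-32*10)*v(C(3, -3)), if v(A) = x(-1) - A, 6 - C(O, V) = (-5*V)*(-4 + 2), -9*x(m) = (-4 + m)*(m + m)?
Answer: 106880/9 ≈ 11876.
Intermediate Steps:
x(m) = -2*m*(-4 + m)/9 (x(m) = -(-4 + m)*(m + m)/9 = -(-4 + m)*2*m/9 = -2*m*(-4 + m)/9)
C(O, V) = 6 - 10*V (C(O, V) = 6 - (-5*V)*(-4 + 2) = 6 - (-5*V)*(-2) = 6 - 10*V)
v(A) = -10/9 - A (v(A) = (2/9)*(-1)*(4 - 1*(-1)) - A = (2/9)*(-1)*(4 + 1) - A = (2/9)*(-1)*5 - A = -10/9 - A)
(-32*10)*v(C(3, -3)) = (-32*10)*(-10/9 - (6 - 10*(-3))) = -320*(-10/9 - (6 + 30)) = -320*(-10/9 - 1*36) = -320*(-10/9 - 36) = -320*(-334/9) = 106880/9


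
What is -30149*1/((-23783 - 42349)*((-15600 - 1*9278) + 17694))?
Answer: -30149/475092288 ≈ -6.3459e-5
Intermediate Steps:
-30149*1/((-23783 - 42349)*((-15600 - 1*9278) + 17694)) = -30149*(-1/(66132*((-15600 - 9278) + 17694))) = -30149*(-1/(66132*(-24878 + 17694))) = -30149/((-66132*(-7184))) = -30149/475092288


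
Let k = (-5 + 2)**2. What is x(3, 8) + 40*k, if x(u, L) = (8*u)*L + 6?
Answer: 558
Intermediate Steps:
x(u, L) = 6 + 8*L*u (x(u, L) = 8*L*u + 6 = 6 + 8*L*u)
k = 9 (k = (-3)**2 = 9)
x(3, 8) + 40*k = (6 + 8*8*3) + 40*9 = (6 + 192) + 360 = 198 + 360 = 558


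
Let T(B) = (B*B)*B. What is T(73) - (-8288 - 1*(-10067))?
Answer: 387238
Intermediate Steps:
T(B) = B³ (T(B) = B²*B = B³)
T(73) - (-8288 - 1*(-10067)) = 73³ - (-8288 - 1*(-10067)) = 389017 - (-8288 + 10067) = 389017 - 1*1779 = 389017 - 1779 = 387238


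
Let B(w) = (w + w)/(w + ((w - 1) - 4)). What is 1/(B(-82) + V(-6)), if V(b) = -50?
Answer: -169/8286 ≈ -0.020396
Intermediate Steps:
B(w) = 2*w/(-5 + 2*w) (B(w) = (2*w)/(w + ((-1 + w) - 4)) = (2*w)/(w + (-5 + w)) = (2*w)/(-5 + 2*w) = 2*w/(-5 + 2*w))
1/(B(-82) + V(-6)) = 1/(2*(-82)/(-5 + 2*(-82)) - 50) = 1/(2*(-82)/(-5 - 164) - 50) = 1/(2*(-82)/(-169) - 50) = 1/(2*(-82)*(-1/169) - 50) = 1/(164/169 - 50) = 1/(-8286/169) = -169/8286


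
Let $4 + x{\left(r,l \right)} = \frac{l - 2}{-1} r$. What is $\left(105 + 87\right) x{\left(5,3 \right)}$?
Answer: $-1728$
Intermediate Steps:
$x{\left(r,l \right)} = -4 + r \left(2 - l\right)$ ($x{\left(r,l \right)} = -4 + \frac{l - 2}{-1} r = -4 + \left(l - 2\right) \left(-1\right) r = -4 + \left(-2 + l\right) \left(-1\right) r = -4 + \left(2 - l\right) r = -4 + r \left(2 - l\right)$)
$\left(105 + 87\right) x{\left(5,3 \right)} = \left(105 + 87\right) \left(-4 + 2 \cdot 5 - 3 \cdot 5\right) = 192 \left(-4 + 10 - 15\right) = 192 \left(-9\right) = -1728$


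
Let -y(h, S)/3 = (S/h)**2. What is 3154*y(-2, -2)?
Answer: -9462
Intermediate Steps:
y(h, S) = -3*S**2/h**2
3154*y(-2, -2) = 3154*(-3*(-2)**2/(-2)**2) = 3154*(-3*4*1/4) = 3154*(-3) = -9462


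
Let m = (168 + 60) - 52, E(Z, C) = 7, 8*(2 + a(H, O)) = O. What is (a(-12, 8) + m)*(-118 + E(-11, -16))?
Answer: -19425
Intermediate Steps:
a(H, O) = -2 + O/8
m = 176 (m = 228 - 52 = 176)
(a(-12, 8) + m)*(-118 + E(-11, -16)) = ((-2 + (⅛)*8) + 176)*(-118 + 7) = ((-2 + 1) + 176)*(-111) = (-1 + 176)*(-111) = 175*(-111) = -19425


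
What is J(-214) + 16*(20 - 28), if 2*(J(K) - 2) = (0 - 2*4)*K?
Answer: 730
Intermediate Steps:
J(K) = 2 - 4*K (J(K) = 2 + ((0 - 2*4)*K)/2 = 2 + ((0 - 8)*K)/2 = 2 + (-8*K)/2 = 2 - 4*K)
J(-214) + 16*(20 - 28) = (2 - 4*(-214)) + 16*(20 - 28) = (2 + 856) + 16*(-8) = 858 - 128 = 730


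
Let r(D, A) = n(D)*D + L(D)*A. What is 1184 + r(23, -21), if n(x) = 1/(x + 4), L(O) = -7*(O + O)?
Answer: 214565/27 ≈ 7946.9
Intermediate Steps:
L(O) = -14*O
n(x) = 1/(4 + x)
r(D, A) = D/(4 + D) - 14*A*D (r(D, A) = D/(4 + D) + (-14*D)*A = D/(4 + D) - 14*A*D)
1184 + r(23, -21) = 1184 + 23*(1 - 14*(-21)*(4 + 23))/(4 + 23) = 1184 + 23*(1 - 14*(-21)*27)/27 = 1184 + 23*(1/27)*(1 + 7938) = 1184 + 23*(1/27)*7939 = 1184 + 182597/27 = 214565/27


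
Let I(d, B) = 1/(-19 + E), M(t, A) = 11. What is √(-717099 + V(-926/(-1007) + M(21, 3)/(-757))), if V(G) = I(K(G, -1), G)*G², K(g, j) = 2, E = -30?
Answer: 2*I*√5104649362191050569/5336093 ≈ 846.82*I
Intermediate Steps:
I(d, B) = -1/49 (I(d, B) = 1/(-19 - 30) = 1/(-49) = -1/49)
V(G) = -G²/49
√(-717099 + V(-926/(-1007) + M(21, 3)/(-757))) = √(-717099 - (-926/(-1007) + 11/(-757))²/49) = √(-717099 - (-926*(-1/1007) + 11*(-1/757))²/49) = √(-717099 - (926/1007 - 11/757)²/49) = √(-717099 - (689905/762299)²/49) = √(-717099 - 1/49*475968909025/581099765401) = √(-717099 - 475968909025/28473888504649) = √(-20418597448764202276/28473888504649) = 2*I*√5104649362191050569/5336093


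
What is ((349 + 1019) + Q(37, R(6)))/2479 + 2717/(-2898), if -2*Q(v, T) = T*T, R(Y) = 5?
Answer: -1403602/3592071 ≈ -0.39075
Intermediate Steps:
Q(v, T) = -T**2/2 (Q(v, T) = -T*T/2 = -T**2/2)
((349 + 1019) + Q(37, R(6)))/2479 + 2717/(-2898) = ((349 + 1019) - 1/2*5**2)/2479 + 2717/(-2898) = (1368 - 1/2*25)*(1/2479) + 2717*(-1/2898) = (1368 - 25/2)*(1/2479) - 2717/2898 = (2711/2)*(1/2479) - 2717/2898 = 2711/4958 - 2717/2898 = -1403602/3592071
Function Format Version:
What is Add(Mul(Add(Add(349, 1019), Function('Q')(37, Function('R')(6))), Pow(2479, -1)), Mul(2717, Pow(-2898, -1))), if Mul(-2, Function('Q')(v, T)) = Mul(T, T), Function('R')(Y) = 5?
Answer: Rational(-1403602, 3592071) ≈ -0.39075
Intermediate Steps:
Function('Q')(v, T) = Mul(Rational(-1, 2), Pow(T, 2)) (Function('Q')(v, T) = Mul(Rational(-1, 2), Mul(T, T)) = Mul(Rational(-1, 2), Pow(T, 2)))
Add(Mul(Add(Add(349, 1019), Function('Q')(37, Function('R')(6))), Pow(2479, -1)), Mul(2717, Pow(-2898, -1))) = Add(Mul(Add(Add(349, 1019), Mul(Rational(-1, 2), Pow(5, 2))), Pow(2479, -1)), Mul(2717, Pow(-2898, -1))) = Add(Mul(Add(1368, Mul(Rational(-1, 2), 25)), Rational(1, 2479)), Mul(2717, Rational(-1, 2898))) = Add(Mul(Add(1368, Rational(-25, 2)), Rational(1, 2479)), Rational(-2717, 2898)) = Add(Mul(Rational(2711, 2), Rational(1, 2479)), Rational(-2717, 2898)) = Add(Rational(2711, 4958), Rational(-2717, 2898)) = Rational(-1403602, 3592071)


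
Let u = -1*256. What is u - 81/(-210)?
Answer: -17893/70 ≈ -255.61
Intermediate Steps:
u = -256
u - 81/(-210) = -256 - 81/(-210) = -256 - 81*(-1)/210 = -256 - 1*(-27/70) = -256 + 27/70 = -17893/70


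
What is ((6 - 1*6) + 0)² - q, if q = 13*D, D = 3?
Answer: -39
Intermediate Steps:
q = 39 (q = 13*3 = 39)
((6 - 1*6) + 0)² - q = ((6 - 1*6) + 0)² - 1*39 = ((6 - 6) + 0)² - 39 = (0 + 0)² - 39 = 0² - 39 = 0 - 39 = -39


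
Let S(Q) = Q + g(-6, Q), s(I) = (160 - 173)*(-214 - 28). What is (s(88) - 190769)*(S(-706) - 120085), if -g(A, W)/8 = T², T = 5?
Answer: 22700694393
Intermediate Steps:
s(I) = 3146 (s(I) = -13*(-242) = 3146)
g(A, W) = -200 (g(A, W) = -8*5² = -8*25 = -200)
S(Q) = -200 + Q (S(Q) = Q - 200 = -200 + Q)
(s(88) - 190769)*(S(-706) - 120085) = (3146 - 190769)*((-200 - 706) - 120085) = -187623*(-906 - 120085) = -187623*(-120991) = 22700694393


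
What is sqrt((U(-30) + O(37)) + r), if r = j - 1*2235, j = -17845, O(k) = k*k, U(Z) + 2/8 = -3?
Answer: I*sqrt(74857)/2 ≈ 136.8*I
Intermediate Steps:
U(Z) = -13/4 (U(Z) = -1/4 - 3 = -13/4)
O(k) = k**2
r = -20080 (r = -17845 - 1*2235 = -17845 - 2235 = -20080)
sqrt((U(-30) + O(37)) + r) = sqrt((-13/4 + 37**2) - 20080) = sqrt((-13/4 + 1369) - 20080) = sqrt(5463/4 - 20080) = sqrt(-74857/4) = I*sqrt(74857)/2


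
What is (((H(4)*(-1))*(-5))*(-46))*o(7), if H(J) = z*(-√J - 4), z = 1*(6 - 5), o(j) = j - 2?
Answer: 6900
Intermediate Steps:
o(j) = -2 + j
z = 1 (z = 1*1 = 1)
H(J) = -4 - √J (H(J) = 1*(-√J - 4) = 1*(-4 - √J) = -4 - √J)
(((H(4)*(-1))*(-5))*(-46))*o(7) = ((((-4 - √4)*(-1))*(-5))*(-46))*(-2 + 7) = ((((-4 - 1*2)*(-1))*(-5))*(-46))*5 = ((((-4 - 2)*(-1))*(-5))*(-46))*5 = ((-6*(-1)*(-5))*(-46))*5 = ((6*(-5))*(-46))*5 = -30*(-46)*5 = 1380*5 = 6900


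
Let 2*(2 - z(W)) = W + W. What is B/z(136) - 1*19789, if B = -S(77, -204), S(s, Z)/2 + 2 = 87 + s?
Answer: -1325701/67 ≈ -19787.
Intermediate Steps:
S(s, Z) = 170 + 2*s (S(s, Z) = -4 + 2*(87 + s) = -4 + (174 + 2*s) = 170 + 2*s)
B = -324 (B = -(170 + 2*77) = -(170 + 154) = -1*324 = -324)
z(W) = 2 - W (z(W) = 2 - (W + W)/2 = 2 - W)
B/z(136) - 1*19789 = -324/(2 - 1*136) - 1*19789 = -324/(2 - 136) - 19789 = -324/(-134) - 19789 = -324*(-1/134) - 19789 = 162/67 - 19789 = -1325701/67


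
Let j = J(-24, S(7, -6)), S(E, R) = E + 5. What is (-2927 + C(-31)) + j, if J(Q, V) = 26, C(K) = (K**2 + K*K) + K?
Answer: -1010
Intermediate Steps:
S(E, R) = 5 + E
C(K) = K + 2*K**2 (C(K) = (K**2 + K**2) + K = 2*K**2 + K = K + 2*K**2)
j = 26
(-2927 + C(-31)) + j = (-2927 - 31*(1 + 2*(-31))) + 26 = (-2927 - 31*(1 - 62)) + 26 = (-2927 - 31*(-61)) + 26 = (-2927 + 1891) + 26 = -1036 + 26 = -1010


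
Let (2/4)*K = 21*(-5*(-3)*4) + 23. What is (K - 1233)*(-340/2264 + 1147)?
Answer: 865272961/566 ≈ 1.5288e+6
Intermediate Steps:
K = 2566 (K = 2*(21*(-5*(-3)*4) + 23) = 2*(21*(15*4) + 23) = 2*(21*60 + 23) = 2*(1260 + 23) = 2*1283 = 2566)
(K - 1233)*(-340/2264 + 1147) = (2566 - 1233)*(-340/2264 + 1147) = 1333*(-340*1/2264 + 1147) = 1333*(-85/566 + 1147) = 1333*(649117/566) = 865272961/566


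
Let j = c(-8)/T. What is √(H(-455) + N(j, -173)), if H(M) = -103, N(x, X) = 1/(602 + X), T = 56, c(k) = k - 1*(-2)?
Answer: I*√18955794/429 ≈ 10.149*I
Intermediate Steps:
c(k) = 2 + k (c(k) = k + 2 = 2 + k)
j = -3/28 (j = (2 - 8)/56 = -6*1/56 = -3/28 ≈ -0.10714)
√(H(-455) + N(j, -173)) = √(-103 + 1/(602 - 173)) = √(-103 + 1/429) = √(-44186/429) = I*√18955794/429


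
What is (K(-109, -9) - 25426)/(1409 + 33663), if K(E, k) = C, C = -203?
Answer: -25629/35072 ≈ -0.73075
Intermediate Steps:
K(E, k) = -203
(K(-109, -9) - 25426)/(1409 + 33663) = (-203 - 25426)/(1409 + 33663) = -25629/35072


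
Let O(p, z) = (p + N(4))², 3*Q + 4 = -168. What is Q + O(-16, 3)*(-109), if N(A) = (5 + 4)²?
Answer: -1381747/3 ≈ -4.6058e+5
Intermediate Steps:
Q = -172/3 (Q = -4/3 + (⅓)*(-168) = -4/3 - 56 = -172/3 ≈ -57.333)
N(A) = 81 (N(A) = 9² = 81)
O(p, z) = (81 + p)² (O(p, z) = (p + 81)² = (81 + p)²)
Q + O(-16, 3)*(-109) = -172/3 + (81 - 16)²*(-109) = -172/3 + 65²*(-109) = -172/3 + 4225*(-109) = -172/3 - 460525 = -1381747/3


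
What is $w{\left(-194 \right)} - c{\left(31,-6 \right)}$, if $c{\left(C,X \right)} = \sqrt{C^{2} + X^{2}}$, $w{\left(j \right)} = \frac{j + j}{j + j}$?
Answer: $1 - \sqrt{997} \approx -30.575$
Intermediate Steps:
$w{\left(j \right)} = 1$ ($w{\left(j \right)} = \frac{2 j}{2 j} = 2 j \frac{1}{2 j} = 1$)
$w{\left(-194 \right)} - c{\left(31,-6 \right)} = 1 - \sqrt{31^{2} + \left(-6\right)^{2}} = 1 - \sqrt{961 + 36} = 1 - \sqrt{997}$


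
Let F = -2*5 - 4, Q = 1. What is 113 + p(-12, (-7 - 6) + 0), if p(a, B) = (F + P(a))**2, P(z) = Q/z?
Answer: 44833/144 ≈ 311.34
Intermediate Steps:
F = -14 (F = -10 - 4 = -14)
P(z) = 1/z
p(a, B) = (-14 + 1/a)**2
113 + p(-12, (-7 - 6) + 0) = 113 + (-1 + 14*(-12))**2/(-12)**2 = 113 + (-1 - 168)**2/144 = 113 + (1/144)*(-169)**2 = 113 + (1/144)*28561 = 113 + 28561/144 = 44833/144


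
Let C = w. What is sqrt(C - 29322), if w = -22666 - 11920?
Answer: 2*I*sqrt(15977) ≈ 252.8*I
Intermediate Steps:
w = -34586
C = -34586
sqrt(C - 29322) = sqrt(-34586 - 29322) = sqrt(-63908) = 2*I*sqrt(15977)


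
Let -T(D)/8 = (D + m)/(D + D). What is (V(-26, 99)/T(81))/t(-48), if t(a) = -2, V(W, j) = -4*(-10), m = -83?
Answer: -405/2 ≈ -202.50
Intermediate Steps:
V(W, j) = 40
T(D) = -4*(-83 + D)/D (T(D) = -8*(D - 83)/(D + D) = -8*(-83 + D)/(2*D) = -8*(-83 + D)*1/(2*D) = -4*(-83 + D)/D)
(V(-26, 99)/T(81))/t(-48) = (40/(-4 + 332/81))/(-2) = (40/(-4 + 332*(1/81)))*(-1/2) = (40/(-4 + 332/81))*(-1/2) = (40/(8/81))*(-1/2) = (40*(81/8))*(-1/2) = 405*(-1/2) = -405/2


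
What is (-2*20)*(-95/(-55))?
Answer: -760/11 ≈ -69.091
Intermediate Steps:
(-2*20)*(-95/(-55)) = -(-3800)*(-1)/55 = -40*19/11 = -760/11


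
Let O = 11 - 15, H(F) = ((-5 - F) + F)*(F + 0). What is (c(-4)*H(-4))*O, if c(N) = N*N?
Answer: -1280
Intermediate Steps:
H(F) = -5*F
O = -4
c(N) = N**2
(c(-4)*H(-4))*O = ((-4)**2*(-5*(-4)))*(-4) = (16*20)*(-4) = 320*(-4) = -1280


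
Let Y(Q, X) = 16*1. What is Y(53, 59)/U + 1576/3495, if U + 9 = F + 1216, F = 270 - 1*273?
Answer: 488356/1051995 ≈ 0.46422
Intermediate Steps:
F = -3 (F = 270 - 273 = -3)
Y(Q, X) = 16
U = 1204 (U = -9 + (-3 + 1216) = -9 + 1213 = 1204)
Y(53, 59)/U + 1576/3495 = 16/1204 + 1576/3495 = 16*(1/1204) + 1576*(1/3495) = 4/301 + 1576/3495 = 488356/1051995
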